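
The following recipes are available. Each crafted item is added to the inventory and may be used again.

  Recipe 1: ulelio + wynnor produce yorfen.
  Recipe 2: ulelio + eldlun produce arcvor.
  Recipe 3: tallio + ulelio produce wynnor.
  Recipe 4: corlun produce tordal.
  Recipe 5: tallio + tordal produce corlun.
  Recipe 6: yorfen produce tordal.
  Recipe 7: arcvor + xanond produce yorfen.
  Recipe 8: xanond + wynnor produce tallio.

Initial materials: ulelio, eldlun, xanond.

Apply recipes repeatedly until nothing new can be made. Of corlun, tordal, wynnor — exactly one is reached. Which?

tordal

Using Recipe 2, ulelio and eldlun make arcvor.
arcvor + xanond → yorfen (Recipe 7).
Using Recipe 6, yorfen makes tordal.
corlun would need tallio and tordal (Recipe 5), but tallio is never obtained. wynnor would need tallio and ulelio (Recipe 3), but tallio is never obtained.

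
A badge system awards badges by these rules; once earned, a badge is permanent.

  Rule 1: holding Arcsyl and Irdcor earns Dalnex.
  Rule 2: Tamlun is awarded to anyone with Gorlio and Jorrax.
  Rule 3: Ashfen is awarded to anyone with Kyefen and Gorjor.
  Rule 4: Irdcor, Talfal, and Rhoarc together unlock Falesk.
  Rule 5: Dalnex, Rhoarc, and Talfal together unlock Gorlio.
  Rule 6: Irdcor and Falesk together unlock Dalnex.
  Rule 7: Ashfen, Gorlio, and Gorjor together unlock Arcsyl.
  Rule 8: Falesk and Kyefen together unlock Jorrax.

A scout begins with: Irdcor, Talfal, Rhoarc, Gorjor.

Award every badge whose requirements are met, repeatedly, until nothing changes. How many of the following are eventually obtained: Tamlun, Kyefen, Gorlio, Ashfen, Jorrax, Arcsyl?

1

With Irdcor, Talfal, and Rhoarc, Falesk is earned (Rule 4).
With Irdcor and Falesk, Dalnex is earned (Rule 6).
With Dalnex, Rhoarc, and Talfal, Gorlio is earned (Rule 5).
Tamlun would need Gorlio and Jorrax (Rule 2), but Jorrax is never earned.
No rule produces Kyefen, and it is not given.
Gorlio: reached.
Ashfen would need Kyefen and Gorjor (Rule 3), but Kyefen is never earned.
Jorrax would need Falesk and Kyefen (Rule 8), but Kyefen is never earned.
Arcsyl would need Ashfen, Gorlio, and Gorjor (Rule 7), but Ashfen is never earned.
Reached: Gorlio — 1 of the 6.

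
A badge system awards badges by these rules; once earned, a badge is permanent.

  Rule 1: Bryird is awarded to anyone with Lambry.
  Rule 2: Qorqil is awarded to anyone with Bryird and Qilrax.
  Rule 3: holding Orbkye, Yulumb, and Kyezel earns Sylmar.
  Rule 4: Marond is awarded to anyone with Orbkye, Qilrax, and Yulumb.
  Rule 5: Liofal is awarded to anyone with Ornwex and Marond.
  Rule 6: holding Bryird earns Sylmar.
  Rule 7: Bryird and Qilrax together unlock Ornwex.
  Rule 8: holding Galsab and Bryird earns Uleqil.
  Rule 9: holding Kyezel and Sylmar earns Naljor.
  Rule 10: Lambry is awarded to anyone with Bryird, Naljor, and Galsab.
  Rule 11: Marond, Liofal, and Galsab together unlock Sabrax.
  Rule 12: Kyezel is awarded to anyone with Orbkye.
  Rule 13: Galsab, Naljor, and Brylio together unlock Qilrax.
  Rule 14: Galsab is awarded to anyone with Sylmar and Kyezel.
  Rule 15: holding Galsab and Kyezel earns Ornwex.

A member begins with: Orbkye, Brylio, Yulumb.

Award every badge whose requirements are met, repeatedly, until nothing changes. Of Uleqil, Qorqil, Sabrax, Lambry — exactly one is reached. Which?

Sabrax

With Orbkye, Kyezel is earned (Rule 12).
With Orbkye, Yulumb, and Kyezel, Sylmar is earned (Rule 3).
With Sylmar and Kyezel, Galsab is earned (Rule 14).
With Kyezel and Sylmar, Naljor is earned (Rule 9).
With Galsab, Naljor, and Brylio, Qilrax is earned (Rule 13).
With Galsab and Kyezel, Ornwex is earned (Rule 15).
With Orbkye, Qilrax, and Yulumb, Marond is earned (Rule 4).
With Ornwex and Marond, Liofal is earned (Rule 5).
With Marond, Liofal, and Galsab, Sabrax is earned (Rule 11).
Lambry would need Bryird, Naljor, and Galsab (Rule 10), but Bryird is never earned. Uleqil would need Galsab and Bryird (Rule 8), but Bryird is never earned. Qorqil would need Bryird and Qilrax (Rule 2), but Bryird is never earned.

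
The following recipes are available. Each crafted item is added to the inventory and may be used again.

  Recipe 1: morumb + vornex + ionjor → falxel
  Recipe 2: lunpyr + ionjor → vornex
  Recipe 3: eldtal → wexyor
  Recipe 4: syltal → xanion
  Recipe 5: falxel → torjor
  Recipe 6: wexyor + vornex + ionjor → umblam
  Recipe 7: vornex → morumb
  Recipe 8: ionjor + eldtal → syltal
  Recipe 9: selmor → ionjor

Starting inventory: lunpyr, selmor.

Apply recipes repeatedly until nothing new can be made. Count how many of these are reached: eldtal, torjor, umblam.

selmor → ionjor (Recipe 9).
Using Recipe 2, lunpyr and ionjor make vornex.
vornex → morumb (Recipe 7).
Using Recipe 1, morumb, vornex, and ionjor make falxel.
Using Recipe 5, falxel makes torjor.
No rule produces eldtal, and it is not given.
torjor: reached.
umblam would need wexyor, vornex, and ionjor (Recipe 6), but wexyor is never obtained.
Reached: torjor — 1 of the 3.

1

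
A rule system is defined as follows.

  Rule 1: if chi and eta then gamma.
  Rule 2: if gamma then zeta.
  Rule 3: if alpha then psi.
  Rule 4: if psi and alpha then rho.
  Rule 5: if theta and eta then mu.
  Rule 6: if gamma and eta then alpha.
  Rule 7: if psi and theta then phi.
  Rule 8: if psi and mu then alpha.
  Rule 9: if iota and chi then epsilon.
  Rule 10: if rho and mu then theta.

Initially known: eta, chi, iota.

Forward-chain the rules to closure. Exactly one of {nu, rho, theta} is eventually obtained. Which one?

From chi and eta, Rule 1 gives gamma.
gamma and eta hold, so alpha follows (Rule 6).
From alpha, Rule 3 gives psi.
From psi and alpha, Rule 4 gives rho.
theta would need rho and mu (Rule 10), but mu is never established. No rule produces nu, and it is not given.

rho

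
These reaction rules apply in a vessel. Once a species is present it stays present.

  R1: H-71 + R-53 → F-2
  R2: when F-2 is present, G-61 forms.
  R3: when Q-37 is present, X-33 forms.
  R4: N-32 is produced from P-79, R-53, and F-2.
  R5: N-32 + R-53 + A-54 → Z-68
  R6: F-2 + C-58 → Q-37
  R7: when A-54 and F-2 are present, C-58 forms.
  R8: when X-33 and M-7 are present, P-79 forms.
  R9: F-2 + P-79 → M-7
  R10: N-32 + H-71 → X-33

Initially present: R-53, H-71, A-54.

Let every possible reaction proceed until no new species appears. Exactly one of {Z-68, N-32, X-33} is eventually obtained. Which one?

X-33

H-71 and R-53 present → F-2 forms (R1).
A-54 and F-2 present → C-58 forms (R7).
F-2 and C-58 present → Q-37 forms (R6).
Q-37 present → X-33 forms (R3).
Z-68 would need N-32, R-53, and A-54 (R5), but N-32 never forms. N-32 would need P-79, R-53, and F-2 (R4), but P-79 never forms.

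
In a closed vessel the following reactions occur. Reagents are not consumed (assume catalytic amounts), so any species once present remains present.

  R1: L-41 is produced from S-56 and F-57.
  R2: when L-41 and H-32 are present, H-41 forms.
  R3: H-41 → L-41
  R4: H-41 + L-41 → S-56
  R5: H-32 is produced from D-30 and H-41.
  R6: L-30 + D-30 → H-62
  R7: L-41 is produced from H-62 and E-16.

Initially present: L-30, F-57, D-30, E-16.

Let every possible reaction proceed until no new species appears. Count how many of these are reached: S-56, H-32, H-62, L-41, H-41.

L-30 and D-30 present → H-62 forms (R6).
H-62 and E-16 present → L-41 forms (R7).
S-56 would need H-41 and L-41 (R4), but H-41 never forms.
H-32 would need D-30 and H-41 (R5), but H-41 never forms.
H-62: reached.
L-41: reached.
H-41 would need L-41 and H-32 (R2), but H-32 never forms.
Reached: H-62 and L-41 — 2 of the 5.

2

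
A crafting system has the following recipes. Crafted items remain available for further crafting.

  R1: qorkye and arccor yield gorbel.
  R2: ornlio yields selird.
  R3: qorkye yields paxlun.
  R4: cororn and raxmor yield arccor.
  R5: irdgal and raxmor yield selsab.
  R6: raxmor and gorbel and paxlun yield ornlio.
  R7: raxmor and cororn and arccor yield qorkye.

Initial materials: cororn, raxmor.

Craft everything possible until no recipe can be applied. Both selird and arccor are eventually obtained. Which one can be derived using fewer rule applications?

arccor

arccor: cororn and raxmor → arccor (R4). [1 rule application]
selird: cororn and raxmor → arccor (R4). Using R7, raxmor, cororn, and arccor make qorkye. qorkye and arccor → gorbel (R1). Using R3, qorkye makes paxlun. Using R6, raxmor, gorbel, and paxlun make ornlio. Using R2, ornlio makes selird. [6 rule applications]
arccor needs fewer.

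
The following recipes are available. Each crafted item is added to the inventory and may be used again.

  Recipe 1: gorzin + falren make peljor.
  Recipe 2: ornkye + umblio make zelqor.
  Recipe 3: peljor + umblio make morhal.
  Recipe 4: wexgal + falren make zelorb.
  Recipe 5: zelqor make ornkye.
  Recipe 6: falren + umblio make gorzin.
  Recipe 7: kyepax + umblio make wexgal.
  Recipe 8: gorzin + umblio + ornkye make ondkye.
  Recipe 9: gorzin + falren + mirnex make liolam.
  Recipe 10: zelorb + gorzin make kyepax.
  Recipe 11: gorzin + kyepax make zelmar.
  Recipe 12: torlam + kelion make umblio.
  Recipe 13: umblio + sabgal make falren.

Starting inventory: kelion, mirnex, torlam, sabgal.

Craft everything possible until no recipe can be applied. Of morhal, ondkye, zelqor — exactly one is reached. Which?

torlam + kelion → umblio (Recipe 12).
umblio + sabgal → falren (Recipe 13).
falren + umblio → gorzin (Recipe 6).
gorzin + falren → peljor (Recipe 1).
Using Recipe 3, peljor and umblio make morhal.
zelqor would need ornkye and umblio (Recipe 2), but ornkye is never obtained. ondkye would need gorzin, umblio, and ornkye (Recipe 8), but ornkye is never obtained.

morhal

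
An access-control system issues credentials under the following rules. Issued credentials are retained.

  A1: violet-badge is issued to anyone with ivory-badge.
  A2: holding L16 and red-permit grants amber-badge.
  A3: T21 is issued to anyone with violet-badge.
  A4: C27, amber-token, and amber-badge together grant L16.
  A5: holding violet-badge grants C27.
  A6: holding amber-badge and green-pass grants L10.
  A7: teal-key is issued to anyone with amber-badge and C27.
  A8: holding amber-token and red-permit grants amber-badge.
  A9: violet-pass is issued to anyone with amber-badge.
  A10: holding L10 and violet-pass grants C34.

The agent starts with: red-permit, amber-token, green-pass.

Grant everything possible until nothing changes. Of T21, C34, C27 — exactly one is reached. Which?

Holding amber-token and red-permit grants amber-badge (A8).
Holding amber-badge and green-pass grants L10 (A6).
Holding amber-badge grants violet-pass (A9).
Holding L10 and violet-pass grants C34 (A10).
T21 would need violet-badge (A3), but violet-badge is never granted. C27 would need violet-badge (A5), but violet-badge is never granted.

C34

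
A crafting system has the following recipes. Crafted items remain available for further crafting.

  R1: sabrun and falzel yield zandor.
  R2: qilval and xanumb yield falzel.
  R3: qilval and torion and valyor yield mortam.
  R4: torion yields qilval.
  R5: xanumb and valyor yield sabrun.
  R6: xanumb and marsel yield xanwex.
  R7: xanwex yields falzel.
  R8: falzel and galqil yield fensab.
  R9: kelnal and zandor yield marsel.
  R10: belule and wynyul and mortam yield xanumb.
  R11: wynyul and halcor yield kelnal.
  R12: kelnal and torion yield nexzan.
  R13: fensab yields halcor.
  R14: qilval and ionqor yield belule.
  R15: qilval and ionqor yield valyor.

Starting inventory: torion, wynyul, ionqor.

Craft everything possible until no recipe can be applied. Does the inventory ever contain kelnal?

kelnal would need wynyul and halcor (R11), but halcor is never obtained.

No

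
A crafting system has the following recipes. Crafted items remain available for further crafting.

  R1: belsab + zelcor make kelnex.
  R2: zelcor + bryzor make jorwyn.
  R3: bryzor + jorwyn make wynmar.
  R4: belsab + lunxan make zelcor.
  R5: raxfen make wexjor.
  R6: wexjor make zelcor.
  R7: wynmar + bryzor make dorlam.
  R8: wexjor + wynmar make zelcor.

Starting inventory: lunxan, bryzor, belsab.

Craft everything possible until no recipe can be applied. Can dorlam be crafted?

Using R4, belsab and lunxan make zelcor.
zelcor + bryzor → jorwyn (R2).
Using R3, bryzor and jorwyn make wynmar.
wynmar + bryzor → dorlam (R7).

Yes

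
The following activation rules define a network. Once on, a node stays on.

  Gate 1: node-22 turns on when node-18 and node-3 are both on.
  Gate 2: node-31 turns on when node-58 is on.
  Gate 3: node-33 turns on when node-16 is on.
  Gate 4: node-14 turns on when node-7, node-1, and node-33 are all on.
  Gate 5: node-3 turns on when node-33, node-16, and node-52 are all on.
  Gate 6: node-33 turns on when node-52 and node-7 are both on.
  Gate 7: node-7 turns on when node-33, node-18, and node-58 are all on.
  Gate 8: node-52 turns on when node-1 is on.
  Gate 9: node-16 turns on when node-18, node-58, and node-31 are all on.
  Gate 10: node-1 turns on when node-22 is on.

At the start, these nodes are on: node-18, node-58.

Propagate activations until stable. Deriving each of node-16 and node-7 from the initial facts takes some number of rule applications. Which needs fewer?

node-16: Gate 2: node-58 on → node-31 on. Gate 9: node-18, node-58, and node-31 on → node-16 on. [2 rule applications]
node-7: node-58 is on, so node-31 turns on (Gate 2). node-18, node-58, and node-31 are on, so node-16 turns on (Gate 9). node-16 is on, so node-33 turns on (Gate 3). node-33, node-18, and node-58 are on, so node-7 turns on (Gate 7). [4 rule applications]
node-16 needs fewer.

node-16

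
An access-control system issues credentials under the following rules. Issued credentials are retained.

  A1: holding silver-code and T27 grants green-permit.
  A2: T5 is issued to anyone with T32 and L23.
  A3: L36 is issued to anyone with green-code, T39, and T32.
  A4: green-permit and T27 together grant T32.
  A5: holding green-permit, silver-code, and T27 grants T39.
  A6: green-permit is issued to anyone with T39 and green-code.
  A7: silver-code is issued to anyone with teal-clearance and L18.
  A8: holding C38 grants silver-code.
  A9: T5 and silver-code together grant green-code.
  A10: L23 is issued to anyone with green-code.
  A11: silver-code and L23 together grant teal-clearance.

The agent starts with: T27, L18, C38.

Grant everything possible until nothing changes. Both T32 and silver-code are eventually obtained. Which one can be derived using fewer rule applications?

silver-code

silver-code: Holding C38 grants silver-code (A8). [1 rule application]
T32: Holding C38 grants silver-code (A8). Holding silver-code and T27 grants green-permit (A1). Holding green-permit and T27 grants T32 (A4). [3 rule applications]
silver-code needs fewer.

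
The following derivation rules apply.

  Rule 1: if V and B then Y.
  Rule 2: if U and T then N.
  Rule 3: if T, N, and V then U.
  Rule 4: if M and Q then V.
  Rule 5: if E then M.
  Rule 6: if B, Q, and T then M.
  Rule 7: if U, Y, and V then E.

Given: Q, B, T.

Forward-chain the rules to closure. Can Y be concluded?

Yes

From B, Q, and T, Rule 6 gives M.
From M and Q, Rule 4 gives V.
V and B hold, so Y follows (Rule 1).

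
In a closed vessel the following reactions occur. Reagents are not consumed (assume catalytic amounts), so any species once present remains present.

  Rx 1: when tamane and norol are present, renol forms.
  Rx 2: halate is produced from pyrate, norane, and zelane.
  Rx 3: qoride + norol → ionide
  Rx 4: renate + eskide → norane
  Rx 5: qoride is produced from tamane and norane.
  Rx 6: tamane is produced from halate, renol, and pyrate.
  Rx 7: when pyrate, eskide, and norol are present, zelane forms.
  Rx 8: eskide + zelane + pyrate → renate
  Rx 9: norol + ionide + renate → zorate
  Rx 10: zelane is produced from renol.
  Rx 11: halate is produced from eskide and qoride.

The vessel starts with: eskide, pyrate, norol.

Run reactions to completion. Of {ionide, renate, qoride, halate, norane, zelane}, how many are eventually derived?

pyrate, eskide, and norol present → zelane forms (Rx 7).
eskide, zelane, and pyrate present → renate forms (Rx 8).
renate and eskide present → norane forms (Rx 4).
pyrate, norane, and zelane present → halate forms (Rx 2).
ionide would need qoride and norol (Rx 3), but qoride never forms.
renate: reached.
qoride would need tamane and norane (Rx 5), but tamane never forms.
halate: reached.
norane: reached.
zelane: reached.
Reached: renate, halate, norane, and zelane — 4 of the 6.

4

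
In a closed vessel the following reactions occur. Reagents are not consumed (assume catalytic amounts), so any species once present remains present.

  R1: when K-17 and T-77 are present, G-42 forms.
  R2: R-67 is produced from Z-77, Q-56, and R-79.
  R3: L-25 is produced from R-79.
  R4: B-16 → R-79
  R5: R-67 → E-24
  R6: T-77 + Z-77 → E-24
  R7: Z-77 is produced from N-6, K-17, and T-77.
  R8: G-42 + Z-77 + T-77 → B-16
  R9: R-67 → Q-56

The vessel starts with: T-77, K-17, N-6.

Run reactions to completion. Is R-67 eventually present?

R-67 would need Z-77, Q-56, and R-79 (R2), but Q-56 never forms.

No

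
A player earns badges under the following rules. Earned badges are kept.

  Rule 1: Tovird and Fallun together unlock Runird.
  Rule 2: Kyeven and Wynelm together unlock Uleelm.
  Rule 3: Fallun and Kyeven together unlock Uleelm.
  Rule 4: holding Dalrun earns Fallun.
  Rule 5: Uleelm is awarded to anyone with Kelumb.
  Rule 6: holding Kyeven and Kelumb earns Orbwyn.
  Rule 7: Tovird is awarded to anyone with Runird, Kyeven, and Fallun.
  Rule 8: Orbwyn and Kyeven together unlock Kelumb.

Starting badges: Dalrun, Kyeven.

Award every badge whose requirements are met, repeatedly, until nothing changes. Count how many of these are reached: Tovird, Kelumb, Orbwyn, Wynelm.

0

Tovird would need Runird, Kyeven, and Fallun (Rule 7), but Runird is never earned.
Kelumb would need Orbwyn and Kyeven (Rule 8), but Orbwyn is never earned.
Orbwyn would need Kyeven and Kelumb (Rule 6), but Kelumb is never earned.
No rule produces Wynelm, and it is not given.
None of the 4 are reached.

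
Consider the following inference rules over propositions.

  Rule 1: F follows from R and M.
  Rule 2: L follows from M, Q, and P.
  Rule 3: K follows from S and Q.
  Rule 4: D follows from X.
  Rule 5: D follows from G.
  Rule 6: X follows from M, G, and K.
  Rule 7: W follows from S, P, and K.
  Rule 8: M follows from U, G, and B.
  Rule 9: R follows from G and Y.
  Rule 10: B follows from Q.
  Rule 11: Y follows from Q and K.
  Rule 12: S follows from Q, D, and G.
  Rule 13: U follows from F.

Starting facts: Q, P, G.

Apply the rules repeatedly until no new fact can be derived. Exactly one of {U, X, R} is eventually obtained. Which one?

R

G holds, so D follows (Rule 5).
From Q, D, and G, Rule 12 gives S.
S and Q hold, so K follows (Rule 3).
Q and K hold, so Y follows (Rule 11).
G and Y hold, so R follows (Rule 9).
U would need F (Rule 13), but F is never established. X would need M, G, and K (Rule 6), but M is never established.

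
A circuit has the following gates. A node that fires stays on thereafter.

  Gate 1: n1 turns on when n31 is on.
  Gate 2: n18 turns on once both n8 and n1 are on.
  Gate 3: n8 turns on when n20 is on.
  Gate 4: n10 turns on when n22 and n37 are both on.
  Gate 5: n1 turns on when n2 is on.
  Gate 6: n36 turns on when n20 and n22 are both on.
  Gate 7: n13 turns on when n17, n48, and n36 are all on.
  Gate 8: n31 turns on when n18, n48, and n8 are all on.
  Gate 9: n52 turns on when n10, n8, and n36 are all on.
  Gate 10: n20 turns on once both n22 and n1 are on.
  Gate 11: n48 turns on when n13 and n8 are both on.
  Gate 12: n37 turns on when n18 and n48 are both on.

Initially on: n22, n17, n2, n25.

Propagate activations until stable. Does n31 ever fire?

n31 would need n18, n48, and n8 (Gate 8), but n48 never turns on.

No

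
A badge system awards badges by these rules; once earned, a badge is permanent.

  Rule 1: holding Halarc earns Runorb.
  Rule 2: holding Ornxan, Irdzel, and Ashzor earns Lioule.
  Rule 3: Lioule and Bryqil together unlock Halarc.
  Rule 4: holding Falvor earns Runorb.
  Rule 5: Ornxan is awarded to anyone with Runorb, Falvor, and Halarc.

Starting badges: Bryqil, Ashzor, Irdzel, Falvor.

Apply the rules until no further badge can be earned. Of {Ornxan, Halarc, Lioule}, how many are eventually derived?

Ornxan would need Runorb, Falvor, and Halarc (Rule 5), but Halarc is never earned.
Halarc would need Lioule and Bryqil (Rule 3), but Lioule is never earned.
Lioule would need Ornxan, Irdzel, and Ashzor (Rule 2), but Ornxan is never earned.
None of the 3 are reached.

0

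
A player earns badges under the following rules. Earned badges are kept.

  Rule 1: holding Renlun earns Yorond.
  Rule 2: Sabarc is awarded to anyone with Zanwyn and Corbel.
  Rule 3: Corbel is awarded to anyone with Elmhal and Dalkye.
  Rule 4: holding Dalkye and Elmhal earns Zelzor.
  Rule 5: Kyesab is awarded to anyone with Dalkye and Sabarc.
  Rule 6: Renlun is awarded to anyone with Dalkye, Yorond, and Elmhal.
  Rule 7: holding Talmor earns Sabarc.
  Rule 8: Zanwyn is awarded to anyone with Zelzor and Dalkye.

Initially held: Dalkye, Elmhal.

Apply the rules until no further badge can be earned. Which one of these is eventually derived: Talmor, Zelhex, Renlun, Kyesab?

With Elmhal and Dalkye, Corbel is earned (Rule 3).
With Dalkye and Elmhal, Zelzor is earned (Rule 4).
With Zelzor and Dalkye, Zanwyn is earned (Rule 8).
With Zanwyn and Corbel, Sabarc is earned (Rule 2).
With Dalkye and Sabarc, Kyesab is earned (Rule 5).
No rule produces Talmor, and it is not given. No rule produces Zelhex, and it is not given. Renlun would need Dalkye, Yorond, and Elmhal (Rule 6), but Yorond is never earned.

Kyesab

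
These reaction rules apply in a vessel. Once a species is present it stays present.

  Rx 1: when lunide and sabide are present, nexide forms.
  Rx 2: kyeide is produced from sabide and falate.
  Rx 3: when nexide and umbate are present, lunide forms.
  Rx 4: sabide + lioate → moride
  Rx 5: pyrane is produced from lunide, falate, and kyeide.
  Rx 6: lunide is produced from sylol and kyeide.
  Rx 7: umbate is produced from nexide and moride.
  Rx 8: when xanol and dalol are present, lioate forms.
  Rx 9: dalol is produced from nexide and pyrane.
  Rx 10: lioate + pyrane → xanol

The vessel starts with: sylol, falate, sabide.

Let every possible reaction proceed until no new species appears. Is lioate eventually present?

lioate would need xanol and dalol (Rx 8), but xanol never forms.

No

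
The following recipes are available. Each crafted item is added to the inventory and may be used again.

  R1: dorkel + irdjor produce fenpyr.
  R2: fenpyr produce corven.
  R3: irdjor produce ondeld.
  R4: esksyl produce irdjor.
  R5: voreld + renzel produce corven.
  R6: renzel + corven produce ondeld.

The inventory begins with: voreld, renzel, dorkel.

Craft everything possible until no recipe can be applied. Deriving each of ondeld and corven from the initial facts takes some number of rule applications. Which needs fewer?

corven

corven: Using R5, voreld and renzel make corven. [1 rule application]
ondeld: Using R5, voreld and renzel make corven. Using R6, renzel and corven make ondeld. [2 rule applications]
corven needs fewer.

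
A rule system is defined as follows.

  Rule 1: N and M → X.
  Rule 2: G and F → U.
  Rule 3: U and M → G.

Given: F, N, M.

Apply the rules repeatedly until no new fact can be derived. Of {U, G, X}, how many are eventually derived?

N and M hold, so X follows (Rule 1).
U would need G and F (Rule 2), but G is never established.
G would need U and M (Rule 3), but U is never established.
X: reached.
Reached: X — 1 of the 3.

1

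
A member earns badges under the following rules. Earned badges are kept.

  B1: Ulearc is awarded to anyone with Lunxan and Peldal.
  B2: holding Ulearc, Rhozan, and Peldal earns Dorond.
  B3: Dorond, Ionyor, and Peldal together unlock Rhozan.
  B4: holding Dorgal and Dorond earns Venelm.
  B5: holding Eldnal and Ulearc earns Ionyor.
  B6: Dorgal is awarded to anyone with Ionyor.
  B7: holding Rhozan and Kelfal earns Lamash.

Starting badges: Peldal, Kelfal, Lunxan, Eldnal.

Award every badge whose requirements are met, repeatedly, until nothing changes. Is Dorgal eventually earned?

Yes

With Lunxan and Peldal, Ulearc is earned (B1).
With Eldnal and Ulearc, Ionyor is earned (B5).
With Ionyor, Dorgal is earned (B6).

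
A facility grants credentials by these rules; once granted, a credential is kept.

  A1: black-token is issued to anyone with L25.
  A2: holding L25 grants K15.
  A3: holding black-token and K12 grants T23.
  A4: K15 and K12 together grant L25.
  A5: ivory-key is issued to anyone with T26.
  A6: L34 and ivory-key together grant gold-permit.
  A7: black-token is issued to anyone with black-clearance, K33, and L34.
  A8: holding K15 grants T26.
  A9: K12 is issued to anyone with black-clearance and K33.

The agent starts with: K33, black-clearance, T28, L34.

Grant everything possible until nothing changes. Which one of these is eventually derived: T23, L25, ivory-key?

T23

Holding black-clearance, K33, and L34 grants black-token (A7).
Holding black-clearance and K33 grants K12 (A9).
Holding black-token and K12 grants T23 (A3).
ivory-key would need T26 (A5), but T26 is never granted. L25 would need K15 and K12 (A4), but K15 is never granted.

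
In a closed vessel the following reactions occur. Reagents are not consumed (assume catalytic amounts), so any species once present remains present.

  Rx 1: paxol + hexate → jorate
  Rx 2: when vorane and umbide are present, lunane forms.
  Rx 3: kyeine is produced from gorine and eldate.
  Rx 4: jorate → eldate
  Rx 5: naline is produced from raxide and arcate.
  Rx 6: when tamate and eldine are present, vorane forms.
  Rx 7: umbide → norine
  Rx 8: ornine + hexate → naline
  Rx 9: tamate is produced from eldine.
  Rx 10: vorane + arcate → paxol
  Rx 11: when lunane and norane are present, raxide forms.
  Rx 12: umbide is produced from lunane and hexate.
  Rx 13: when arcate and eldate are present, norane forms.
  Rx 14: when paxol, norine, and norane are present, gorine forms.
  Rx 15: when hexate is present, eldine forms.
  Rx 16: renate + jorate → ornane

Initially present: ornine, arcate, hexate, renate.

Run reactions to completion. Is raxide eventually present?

raxide would need lunane and norane (Rx 11), but lunane never forms.

No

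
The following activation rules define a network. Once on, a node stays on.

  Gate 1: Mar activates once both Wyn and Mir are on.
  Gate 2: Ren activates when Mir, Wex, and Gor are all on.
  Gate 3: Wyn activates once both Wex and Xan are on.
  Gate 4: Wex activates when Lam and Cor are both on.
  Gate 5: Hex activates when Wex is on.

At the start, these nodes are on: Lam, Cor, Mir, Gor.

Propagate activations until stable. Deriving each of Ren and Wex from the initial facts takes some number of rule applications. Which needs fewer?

Wex: Lam and Cor are on, so Wex activates (Gate 4). [1 rule application]
Ren: Gate 4: Lam and Cor on → Wex on. Mir, Wex, and Gor are on, so Ren activates (Gate 2). [2 rule applications]
Wex needs fewer.

Wex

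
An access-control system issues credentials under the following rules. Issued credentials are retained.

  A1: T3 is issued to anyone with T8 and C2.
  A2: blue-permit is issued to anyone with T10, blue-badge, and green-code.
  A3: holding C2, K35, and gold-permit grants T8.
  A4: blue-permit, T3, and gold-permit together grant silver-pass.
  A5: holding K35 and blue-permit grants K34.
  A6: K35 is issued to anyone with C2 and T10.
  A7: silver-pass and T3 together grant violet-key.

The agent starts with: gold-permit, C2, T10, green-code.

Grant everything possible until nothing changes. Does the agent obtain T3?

Yes

Holding C2 and T10 grants K35 (A6).
Holding C2, K35, and gold-permit grants T8 (A3).
Holding T8 and C2 grants T3 (A1).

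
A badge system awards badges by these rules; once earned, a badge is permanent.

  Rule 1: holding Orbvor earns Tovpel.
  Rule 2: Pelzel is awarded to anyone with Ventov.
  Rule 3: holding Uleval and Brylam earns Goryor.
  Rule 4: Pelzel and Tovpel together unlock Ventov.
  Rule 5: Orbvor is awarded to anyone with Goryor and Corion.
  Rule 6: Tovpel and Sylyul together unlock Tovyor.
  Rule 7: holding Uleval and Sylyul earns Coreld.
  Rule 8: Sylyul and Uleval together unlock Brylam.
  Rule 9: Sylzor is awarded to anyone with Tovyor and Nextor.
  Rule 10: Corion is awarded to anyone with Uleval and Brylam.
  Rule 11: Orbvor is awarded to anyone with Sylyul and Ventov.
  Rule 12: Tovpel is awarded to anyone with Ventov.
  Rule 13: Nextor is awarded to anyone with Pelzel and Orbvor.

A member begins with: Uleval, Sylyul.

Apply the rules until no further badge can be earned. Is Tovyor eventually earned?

With Sylyul and Uleval, Brylam is earned (Rule 8).
With Uleval and Brylam, Corion is earned (Rule 10).
With Uleval and Brylam, Goryor is earned (Rule 3).
With Goryor and Corion, Orbvor is earned (Rule 5).
With Orbvor, Tovpel is earned (Rule 1).
With Tovpel and Sylyul, Tovyor is earned (Rule 6).

Yes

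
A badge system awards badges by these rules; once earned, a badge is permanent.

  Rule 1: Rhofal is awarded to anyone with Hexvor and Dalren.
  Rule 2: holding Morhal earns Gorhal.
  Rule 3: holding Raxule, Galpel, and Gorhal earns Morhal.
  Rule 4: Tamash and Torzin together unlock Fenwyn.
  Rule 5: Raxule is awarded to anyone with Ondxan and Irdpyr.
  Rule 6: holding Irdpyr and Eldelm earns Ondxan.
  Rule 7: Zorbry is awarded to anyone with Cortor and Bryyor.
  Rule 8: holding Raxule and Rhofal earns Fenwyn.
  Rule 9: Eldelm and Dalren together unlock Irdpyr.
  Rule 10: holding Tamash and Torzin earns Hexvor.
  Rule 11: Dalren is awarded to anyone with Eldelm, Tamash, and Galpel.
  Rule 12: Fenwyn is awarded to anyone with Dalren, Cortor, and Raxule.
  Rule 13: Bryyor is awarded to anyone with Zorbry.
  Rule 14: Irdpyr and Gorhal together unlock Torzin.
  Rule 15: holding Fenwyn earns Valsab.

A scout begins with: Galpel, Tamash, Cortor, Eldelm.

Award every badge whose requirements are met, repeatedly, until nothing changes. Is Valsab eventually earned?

With Eldelm, Tamash, and Galpel, Dalren is earned (Rule 11).
With Eldelm and Dalren, Irdpyr is earned (Rule 9).
With Irdpyr and Eldelm, Ondxan is earned (Rule 6).
With Ondxan and Irdpyr, Raxule is earned (Rule 5).
With Dalren, Cortor, and Raxule, Fenwyn is earned (Rule 12).
With Fenwyn, Valsab is earned (Rule 15).

Yes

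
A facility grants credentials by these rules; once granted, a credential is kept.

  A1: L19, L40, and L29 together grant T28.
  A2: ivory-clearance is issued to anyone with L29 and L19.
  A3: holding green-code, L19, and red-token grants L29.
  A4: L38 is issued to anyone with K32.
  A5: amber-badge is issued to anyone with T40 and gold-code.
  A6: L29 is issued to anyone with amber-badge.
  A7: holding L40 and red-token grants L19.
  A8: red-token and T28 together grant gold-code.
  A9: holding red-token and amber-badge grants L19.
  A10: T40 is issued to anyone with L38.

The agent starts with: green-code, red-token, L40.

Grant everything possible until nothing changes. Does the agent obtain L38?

No

L38 would need K32 (A4), but K32 is never granted.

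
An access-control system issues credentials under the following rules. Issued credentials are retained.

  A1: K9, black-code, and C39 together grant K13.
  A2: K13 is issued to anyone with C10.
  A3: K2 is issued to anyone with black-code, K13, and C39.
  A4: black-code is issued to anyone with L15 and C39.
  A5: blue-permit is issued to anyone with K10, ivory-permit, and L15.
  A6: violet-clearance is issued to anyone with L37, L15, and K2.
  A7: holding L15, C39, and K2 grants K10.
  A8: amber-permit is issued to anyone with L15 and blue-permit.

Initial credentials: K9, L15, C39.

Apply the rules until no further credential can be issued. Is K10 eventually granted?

Yes

Holding L15 and C39 grants black-code (A4).
Holding K9, black-code, and C39 grants K13 (A1).
Holding black-code, K13, and C39 grants K2 (A3).
Holding L15, C39, and K2 grants K10 (A7).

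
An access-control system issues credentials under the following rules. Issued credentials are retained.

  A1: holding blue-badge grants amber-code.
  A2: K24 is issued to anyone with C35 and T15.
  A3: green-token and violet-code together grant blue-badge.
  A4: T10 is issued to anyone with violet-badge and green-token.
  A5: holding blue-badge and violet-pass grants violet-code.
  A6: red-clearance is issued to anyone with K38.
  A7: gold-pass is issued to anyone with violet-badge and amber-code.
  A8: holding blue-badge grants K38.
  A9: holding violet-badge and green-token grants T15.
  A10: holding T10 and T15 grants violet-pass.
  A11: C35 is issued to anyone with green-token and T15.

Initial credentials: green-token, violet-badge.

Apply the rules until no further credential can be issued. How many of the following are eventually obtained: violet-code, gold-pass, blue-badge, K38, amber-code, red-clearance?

violet-code would need blue-badge and violet-pass (A5), but blue-badge is never granted.
gold-pass would need violet-badge and amber-code (A7), but amber-code is never granted.
blue-badge would need green-token and violet-code (A3), but violet-code is never granted.
K38 would need blue-badge (A8), but blue-badge is never granted.
amber-code would need blue-badge (A1), but blue-badge is never granted.
red-clearance would need K38 (A6), but K38 is never granted.
None of the 6 are reached.

0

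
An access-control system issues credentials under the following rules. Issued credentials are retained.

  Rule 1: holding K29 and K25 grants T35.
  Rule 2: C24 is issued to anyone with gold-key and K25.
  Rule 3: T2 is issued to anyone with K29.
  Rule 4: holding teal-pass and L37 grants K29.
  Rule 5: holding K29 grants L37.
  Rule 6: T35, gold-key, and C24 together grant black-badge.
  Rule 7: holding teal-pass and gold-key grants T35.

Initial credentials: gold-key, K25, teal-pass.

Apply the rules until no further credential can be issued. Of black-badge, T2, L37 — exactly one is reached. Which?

Holding gold-key and K25 grants C24 (Rule 2).
Holding teal-pass and gold-key grants T35 (Rule 7).
Holding T35, gold-key, and C24 grants black-badge (Rule 6).
T2 would need K29 (Rule 3), but K29 is never granted. L37 would need K29 (Rule 5), but K29 is never granted.

black-badge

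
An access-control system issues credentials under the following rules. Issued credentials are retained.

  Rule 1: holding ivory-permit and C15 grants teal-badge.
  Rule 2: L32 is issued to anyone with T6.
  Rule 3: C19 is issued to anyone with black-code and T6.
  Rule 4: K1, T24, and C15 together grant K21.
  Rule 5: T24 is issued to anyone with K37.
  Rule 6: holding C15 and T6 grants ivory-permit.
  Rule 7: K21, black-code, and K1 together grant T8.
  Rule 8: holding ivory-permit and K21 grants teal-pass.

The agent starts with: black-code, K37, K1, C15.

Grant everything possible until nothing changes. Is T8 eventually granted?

Holding K37 grants T24 (Rule 5).
Holding K1, T24, and C15 grants K21 (Rule 4).
Holding K21, black-code, and K1 grants T8 (Rule 7).

Yes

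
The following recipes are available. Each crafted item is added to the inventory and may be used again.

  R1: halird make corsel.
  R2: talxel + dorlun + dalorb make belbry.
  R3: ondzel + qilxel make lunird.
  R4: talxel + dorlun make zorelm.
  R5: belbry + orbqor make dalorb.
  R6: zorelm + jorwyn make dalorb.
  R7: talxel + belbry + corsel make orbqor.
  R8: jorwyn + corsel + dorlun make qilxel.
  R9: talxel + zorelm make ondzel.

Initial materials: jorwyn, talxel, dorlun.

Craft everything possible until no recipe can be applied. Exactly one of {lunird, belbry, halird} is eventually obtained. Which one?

belbry

talxel + dorlun → zorelm (R4).
zorelm + jorwyn → dalorb (R6).
Using R2, talxel, dorlun, and dalorb make belbry.
lunird would need ondzel and qilxel (R3), but qilxel is never obtained. No rule produces halird, and it is not given.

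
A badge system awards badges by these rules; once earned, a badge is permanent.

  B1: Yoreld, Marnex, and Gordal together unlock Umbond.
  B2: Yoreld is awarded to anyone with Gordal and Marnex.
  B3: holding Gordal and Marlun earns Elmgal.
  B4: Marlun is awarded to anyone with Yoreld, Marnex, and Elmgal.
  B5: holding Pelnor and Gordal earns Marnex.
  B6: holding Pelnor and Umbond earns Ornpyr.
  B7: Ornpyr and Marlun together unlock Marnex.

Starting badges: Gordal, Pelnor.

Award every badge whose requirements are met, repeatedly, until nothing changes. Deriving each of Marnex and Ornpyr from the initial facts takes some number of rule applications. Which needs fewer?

Marnex: With Pelnor and Gordal, Marnex is earned (B5). [1 rule application]
Ornpyr: With Pelnor and Gordal, Marnex is earned (B5). With Gordal and Marnex, Yoreld is earned (B2). With Yoreld, Marnex, and Gordal, Umbond is earned (B1). With Pelnor and Umbond, Ornpyr is earned (B6). [4 rule applications]
Marnex needs fewer.

Marnex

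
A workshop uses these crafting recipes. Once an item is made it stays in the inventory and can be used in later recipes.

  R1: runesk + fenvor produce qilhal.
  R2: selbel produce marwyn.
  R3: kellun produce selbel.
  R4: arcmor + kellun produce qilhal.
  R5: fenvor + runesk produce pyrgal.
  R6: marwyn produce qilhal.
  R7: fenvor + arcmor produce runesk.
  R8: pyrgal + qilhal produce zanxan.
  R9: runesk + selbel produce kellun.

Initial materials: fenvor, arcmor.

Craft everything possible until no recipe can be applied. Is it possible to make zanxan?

Yes

fenvor + arcmor → runesk (R7).
Using R5, fenvor and runesk make pyrgal.
Using R1, runesk and fenvor make qilhal.
pyrgal + qilhal → zanxan (R8).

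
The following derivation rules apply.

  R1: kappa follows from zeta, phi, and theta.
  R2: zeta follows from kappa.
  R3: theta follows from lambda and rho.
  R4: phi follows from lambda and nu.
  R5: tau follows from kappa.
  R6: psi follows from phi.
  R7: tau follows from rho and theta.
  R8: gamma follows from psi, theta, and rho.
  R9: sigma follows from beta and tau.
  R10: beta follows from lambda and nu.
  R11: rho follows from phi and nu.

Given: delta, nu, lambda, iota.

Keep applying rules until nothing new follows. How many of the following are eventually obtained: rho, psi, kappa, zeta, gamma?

lambda and nu hold, so phi follows (R4).
phi and nu hold, so rho follows (R11).
From phi, R6 gives psi.
lambda and rho hold, so theta follows (R3).
From psi, theta, and rho, R8 gives gamma.
rho: reached.
psi: reached.
kappa would need zeta, phi, and theta (R1), but zeta is never established.
zeta would need kappa (R2), but kappa is never established.
gamma: reached.
Reached: rho, psi, and gamma — 3 of the 5.

3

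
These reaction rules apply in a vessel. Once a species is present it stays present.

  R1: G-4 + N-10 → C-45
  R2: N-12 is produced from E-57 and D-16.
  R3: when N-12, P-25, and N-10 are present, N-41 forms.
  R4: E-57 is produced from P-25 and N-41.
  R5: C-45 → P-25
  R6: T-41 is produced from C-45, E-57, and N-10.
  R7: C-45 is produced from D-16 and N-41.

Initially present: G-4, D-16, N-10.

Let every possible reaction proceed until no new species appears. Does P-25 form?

Yes

G-4 and N-10 present → C-45 forms (R1).
C-45 present → P-25 forms (R5).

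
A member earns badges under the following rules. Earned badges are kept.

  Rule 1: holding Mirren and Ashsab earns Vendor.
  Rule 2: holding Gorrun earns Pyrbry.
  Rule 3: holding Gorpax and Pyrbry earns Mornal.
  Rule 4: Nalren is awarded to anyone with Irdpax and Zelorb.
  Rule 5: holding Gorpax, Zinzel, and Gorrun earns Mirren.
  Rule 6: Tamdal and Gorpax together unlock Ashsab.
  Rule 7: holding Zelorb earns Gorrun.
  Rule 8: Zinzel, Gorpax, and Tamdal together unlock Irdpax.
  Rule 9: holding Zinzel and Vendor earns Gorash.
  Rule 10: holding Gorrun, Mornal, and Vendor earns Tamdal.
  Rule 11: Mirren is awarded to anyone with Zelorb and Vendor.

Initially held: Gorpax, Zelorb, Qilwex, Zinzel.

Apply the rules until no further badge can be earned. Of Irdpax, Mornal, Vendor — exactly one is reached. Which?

Mornal

With Zelorb, Gorrun is earned (Rule 7).
With Gorrun, Pyrbry is earned (Rule 2).
With Gorpax and Pyrbry, Mornal is earned (Rule 3).
Vendor would need Mirren and Ashsab (Rule 1), but Ashsab is never earned. Irdpax would need Zinzel, Gorpax, and Tamdal (Rule 8), but Tamdal is never earned.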